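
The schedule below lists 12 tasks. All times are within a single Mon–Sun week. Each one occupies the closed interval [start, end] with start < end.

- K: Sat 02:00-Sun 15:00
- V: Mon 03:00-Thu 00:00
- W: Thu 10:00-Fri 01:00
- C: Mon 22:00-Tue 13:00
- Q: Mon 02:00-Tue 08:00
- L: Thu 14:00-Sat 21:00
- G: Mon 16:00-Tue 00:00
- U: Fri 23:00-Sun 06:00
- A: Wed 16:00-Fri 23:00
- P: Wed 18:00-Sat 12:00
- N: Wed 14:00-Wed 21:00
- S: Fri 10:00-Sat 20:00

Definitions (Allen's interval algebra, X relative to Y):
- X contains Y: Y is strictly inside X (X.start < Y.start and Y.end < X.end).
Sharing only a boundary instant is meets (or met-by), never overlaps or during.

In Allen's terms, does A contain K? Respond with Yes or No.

A = [Wed 16:00, Fri 23:00], K = [Sat 02:00, Sun 15:00].
Actual relation of A to K: before.
Asked whether 'contains' holds → No.

No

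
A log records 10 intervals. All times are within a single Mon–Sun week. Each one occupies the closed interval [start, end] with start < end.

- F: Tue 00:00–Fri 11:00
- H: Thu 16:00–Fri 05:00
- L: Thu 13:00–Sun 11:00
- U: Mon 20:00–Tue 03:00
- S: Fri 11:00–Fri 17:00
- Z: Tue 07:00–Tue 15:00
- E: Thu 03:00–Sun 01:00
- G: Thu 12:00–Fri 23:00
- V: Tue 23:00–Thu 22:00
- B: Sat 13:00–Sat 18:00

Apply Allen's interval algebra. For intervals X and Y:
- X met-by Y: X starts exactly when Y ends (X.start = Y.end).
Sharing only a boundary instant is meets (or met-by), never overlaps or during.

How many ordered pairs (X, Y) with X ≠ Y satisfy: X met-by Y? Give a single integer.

1

Checking all 90 ordered pairs for relation 'met-by'; matching pairs in alphabetical order:
(S, F): S met-by F ✓
Count: 1.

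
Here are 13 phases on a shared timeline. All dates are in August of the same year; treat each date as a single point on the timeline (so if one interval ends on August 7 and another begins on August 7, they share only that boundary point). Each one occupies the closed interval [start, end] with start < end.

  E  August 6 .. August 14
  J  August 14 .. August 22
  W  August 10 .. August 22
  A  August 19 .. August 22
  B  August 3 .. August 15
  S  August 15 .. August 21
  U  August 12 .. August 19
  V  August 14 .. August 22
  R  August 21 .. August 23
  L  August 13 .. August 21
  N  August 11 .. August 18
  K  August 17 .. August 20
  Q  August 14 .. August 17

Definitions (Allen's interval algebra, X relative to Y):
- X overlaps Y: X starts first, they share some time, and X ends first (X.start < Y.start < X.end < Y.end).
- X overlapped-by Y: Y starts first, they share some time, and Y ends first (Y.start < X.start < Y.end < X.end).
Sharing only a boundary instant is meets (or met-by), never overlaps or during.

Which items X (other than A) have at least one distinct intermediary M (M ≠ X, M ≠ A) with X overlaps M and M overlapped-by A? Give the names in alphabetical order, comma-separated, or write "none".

Target A = [August 19, August 22].
Intermediaries M with M overlapped-by A: R.
Via R — items with X overlaps R: J, V, W.
Union: J, V, W.

J, V, W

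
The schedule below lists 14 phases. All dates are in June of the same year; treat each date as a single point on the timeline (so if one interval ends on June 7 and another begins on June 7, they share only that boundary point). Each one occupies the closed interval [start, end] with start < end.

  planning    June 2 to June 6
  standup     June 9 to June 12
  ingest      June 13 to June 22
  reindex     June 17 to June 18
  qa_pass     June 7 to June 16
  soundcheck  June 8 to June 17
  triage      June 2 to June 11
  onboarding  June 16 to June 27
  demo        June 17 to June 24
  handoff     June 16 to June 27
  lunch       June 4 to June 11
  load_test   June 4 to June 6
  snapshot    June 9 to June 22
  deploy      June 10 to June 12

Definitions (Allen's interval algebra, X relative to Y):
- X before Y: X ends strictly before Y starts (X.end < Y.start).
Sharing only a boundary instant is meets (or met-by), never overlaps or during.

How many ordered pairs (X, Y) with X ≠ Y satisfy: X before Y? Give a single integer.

42

Checking all 182 ordered pairs for relation 'before'; matching pairs in alphabetical order:
(deploy, demo): deploy before demo ✓
(deploy, handoff): deploy before handoff ✓
(deploy, ingest): deploy before ingest ✓
(deploy, onboarding): deploy before onboarding ✓
(deploy, reindex): deploy before reindex ✓
(load_test, demo): load_test before demo ✓
(load_test, deploy): load_test before deploy ✓
(load_test, handoff): load_test before handoff ✓
(load_test, ingest): load_test before ingest ✓
(load_test, onboarding): load_test before onboarding ✓
(load_test, qa_pass): load_test before qa_pass ✓
(load_test, reindex): load_test before reindex ✓
(load_test, snapshot): load_test before snapshot ✓
(load_test, soundcheck): load_test before soundcheck ✓
(load_test, standup): load_test before standup ✓
(lunch, demo): lunch before demo ✓
(lunch, handoff): lunch before handoff ✓
(lunch, ingest): lunch before ingest ✓
(lunch, onboarding): lunch before onboarding ✓
(lunch, reindex): lunch before reindex ✓
(planning, demo): planning before demo ✓
(planning, deploy): planning before deploy ✓
(planning, handoff): planning before handoff ✓
(planning, ingest): planning before ingest ✓
... plus 18 further pairs not listed.
Count: 42.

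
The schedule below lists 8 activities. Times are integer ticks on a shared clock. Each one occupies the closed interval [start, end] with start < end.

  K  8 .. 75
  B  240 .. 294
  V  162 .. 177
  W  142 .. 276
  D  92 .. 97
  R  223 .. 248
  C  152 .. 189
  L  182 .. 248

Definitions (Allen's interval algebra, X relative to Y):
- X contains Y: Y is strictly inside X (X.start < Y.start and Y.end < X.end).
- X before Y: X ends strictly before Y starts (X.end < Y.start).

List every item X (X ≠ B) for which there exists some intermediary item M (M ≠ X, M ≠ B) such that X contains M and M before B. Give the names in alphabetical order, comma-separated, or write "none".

C, W

Target B = [240, 294].
Intermediaries M with M before B: C, D, K, V.
Via C — items with X contains C: W.
Via D — items with X contains D: none.
Via K — items with X contains K: none.
Via V — items with X contains V: C, W.
Union: C, W.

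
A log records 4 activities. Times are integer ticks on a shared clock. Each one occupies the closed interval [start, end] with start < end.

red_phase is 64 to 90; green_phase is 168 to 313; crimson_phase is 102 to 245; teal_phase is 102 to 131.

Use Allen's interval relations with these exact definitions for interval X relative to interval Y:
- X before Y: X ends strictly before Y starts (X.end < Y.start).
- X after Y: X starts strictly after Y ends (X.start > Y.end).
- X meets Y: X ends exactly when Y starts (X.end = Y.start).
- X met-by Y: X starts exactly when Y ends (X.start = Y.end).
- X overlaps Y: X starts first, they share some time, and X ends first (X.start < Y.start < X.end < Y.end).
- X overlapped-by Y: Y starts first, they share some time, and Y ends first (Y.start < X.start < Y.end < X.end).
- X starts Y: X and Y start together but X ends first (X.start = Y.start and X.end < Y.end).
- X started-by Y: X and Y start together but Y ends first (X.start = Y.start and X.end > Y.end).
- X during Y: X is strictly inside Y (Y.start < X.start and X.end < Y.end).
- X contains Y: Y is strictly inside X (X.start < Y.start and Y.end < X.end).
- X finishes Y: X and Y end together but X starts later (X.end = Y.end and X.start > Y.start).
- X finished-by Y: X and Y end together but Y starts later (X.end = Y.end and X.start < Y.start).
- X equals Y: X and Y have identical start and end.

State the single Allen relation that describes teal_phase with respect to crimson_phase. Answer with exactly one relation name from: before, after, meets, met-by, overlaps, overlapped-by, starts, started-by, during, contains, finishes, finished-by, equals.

teal_phase = [102, 131]; crimson_phase = [102, 245].
Compare endpoints: teal_phase.start = crimson_phase.start, teal_phase.start < crimson_phase.end, teal_phase.end > crimson_phase.start, teal_phase.end < crimson_phase.end.
That pattern is 'starts'.

starts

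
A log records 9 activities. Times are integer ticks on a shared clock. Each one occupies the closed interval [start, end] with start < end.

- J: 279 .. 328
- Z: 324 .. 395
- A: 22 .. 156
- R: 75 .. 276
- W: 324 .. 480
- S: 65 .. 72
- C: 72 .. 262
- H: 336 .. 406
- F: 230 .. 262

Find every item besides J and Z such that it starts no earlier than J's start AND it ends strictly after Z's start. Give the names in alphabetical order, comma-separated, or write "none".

Conditions: its start is no earlier than J's start (X.start >= 279) AND its end is strictly after Z's start (X.end > 324).
A: start 22 >= 279? ✗; end 156 > 324? ✗ → no.
C: start 72 >= 279? ✗; end 262 > 324? ✗ → no.
F: start 230 >= 279? ✗; end 262 > 324? ✗ → no.
H: start 336 >= 279? ✓; end 406 > 324? ✓ → yes.
R: start 75 >= 279? ✗; end 276 > 324? ✗ → no.
S: start 65 >= 279? ✗; end 72 > 324? ✗ → no.
W: start 324 >= 279? ✓; end 480 > 324? ✓ → yes.
Result: H, W.

H, W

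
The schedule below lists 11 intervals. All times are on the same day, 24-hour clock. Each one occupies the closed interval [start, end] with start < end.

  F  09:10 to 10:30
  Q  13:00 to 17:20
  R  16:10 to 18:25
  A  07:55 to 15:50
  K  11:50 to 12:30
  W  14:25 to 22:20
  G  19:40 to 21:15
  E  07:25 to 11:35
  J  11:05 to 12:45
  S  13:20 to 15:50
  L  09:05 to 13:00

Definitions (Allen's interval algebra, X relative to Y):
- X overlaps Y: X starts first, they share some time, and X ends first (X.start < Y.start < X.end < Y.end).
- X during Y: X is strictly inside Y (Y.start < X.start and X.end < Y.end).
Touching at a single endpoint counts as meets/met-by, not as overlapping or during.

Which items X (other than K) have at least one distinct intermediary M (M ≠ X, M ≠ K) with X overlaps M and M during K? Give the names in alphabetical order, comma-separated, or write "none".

none

Target K = [11:50, 12:30].
Intermediaries M with M during K: none.
Union: none.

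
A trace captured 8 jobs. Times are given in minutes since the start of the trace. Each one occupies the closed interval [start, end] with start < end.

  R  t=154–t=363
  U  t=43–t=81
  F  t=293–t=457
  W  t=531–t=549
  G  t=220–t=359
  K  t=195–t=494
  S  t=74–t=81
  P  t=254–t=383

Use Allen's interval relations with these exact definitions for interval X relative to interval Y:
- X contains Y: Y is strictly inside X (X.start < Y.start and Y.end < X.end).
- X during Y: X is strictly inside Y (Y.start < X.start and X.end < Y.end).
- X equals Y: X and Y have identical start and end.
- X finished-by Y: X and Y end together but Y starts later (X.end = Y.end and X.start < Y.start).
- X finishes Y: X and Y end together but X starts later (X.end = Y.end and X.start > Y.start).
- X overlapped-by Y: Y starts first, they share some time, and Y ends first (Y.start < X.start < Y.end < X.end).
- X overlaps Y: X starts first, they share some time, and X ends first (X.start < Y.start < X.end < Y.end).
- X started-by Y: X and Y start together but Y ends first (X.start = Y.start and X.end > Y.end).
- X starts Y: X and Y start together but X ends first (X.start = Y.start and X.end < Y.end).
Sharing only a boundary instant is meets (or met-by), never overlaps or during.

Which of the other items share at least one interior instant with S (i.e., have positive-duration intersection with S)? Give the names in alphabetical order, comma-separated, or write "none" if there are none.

U

Target S = [t=74, t=81].
F [t=293, t=457] → after → no.
G [t=220, t=359] → after → no.
K [t=195, t=494] → after → no.
P [t=254, t=383] → after → no.
R [t=154, t=363] → after → no.
U [t=43, t=81] → finished-by → yes.
W [t=531, t=549] → after → no.
Result: U.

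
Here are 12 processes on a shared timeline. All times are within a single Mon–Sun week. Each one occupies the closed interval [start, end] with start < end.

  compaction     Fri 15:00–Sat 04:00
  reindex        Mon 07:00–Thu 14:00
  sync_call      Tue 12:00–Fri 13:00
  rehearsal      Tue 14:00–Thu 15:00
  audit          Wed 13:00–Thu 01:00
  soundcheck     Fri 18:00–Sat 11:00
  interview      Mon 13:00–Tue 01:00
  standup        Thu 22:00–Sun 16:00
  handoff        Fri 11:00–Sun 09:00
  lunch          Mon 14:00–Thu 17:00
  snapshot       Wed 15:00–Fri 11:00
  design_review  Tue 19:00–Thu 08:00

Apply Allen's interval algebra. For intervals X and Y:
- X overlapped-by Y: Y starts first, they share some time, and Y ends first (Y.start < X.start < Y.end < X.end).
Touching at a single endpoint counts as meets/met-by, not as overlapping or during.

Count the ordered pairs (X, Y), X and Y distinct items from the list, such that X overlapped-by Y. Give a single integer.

14

Checking all 132 ordered pairs for relation 'overlapped-by'; matching pairs in alphabetical order:
(handoff, sync_call): handoff overlapped-by sync_call ✓
(lunch, interview): lunch overlapped-by interview ✓
(lunch, reindex): lunch overlapped-by reindex ✓
(rehearsal, reindex): rehearsal overlapped-by reindex ✓
(snapshot, audit): snapshot overlapped-by audit ✓
(snapshot, design_review): snapshot overlapped-by design_review ✓
(snapshot, lunch): snapshot overlapped-by lunch ✓
(snapshot, rehearsal): snapshot overlapped-by rehearsal ✓
(snapshot, reindex): snapshot overlapped-by reindex ✓
(soundcheck, compaction): soundcheck overlapped-by compaction ✓
(standup, snapshot): standup overlapped-by snapshot ✓
(standup, sync_call): standup overlapped-by sync_call ✓
(sync_call, lunch): sync_call overlapped-by lunch ✓
(sync_call, reindex): sync_call overlapped-by reindex ✓
Count: 14.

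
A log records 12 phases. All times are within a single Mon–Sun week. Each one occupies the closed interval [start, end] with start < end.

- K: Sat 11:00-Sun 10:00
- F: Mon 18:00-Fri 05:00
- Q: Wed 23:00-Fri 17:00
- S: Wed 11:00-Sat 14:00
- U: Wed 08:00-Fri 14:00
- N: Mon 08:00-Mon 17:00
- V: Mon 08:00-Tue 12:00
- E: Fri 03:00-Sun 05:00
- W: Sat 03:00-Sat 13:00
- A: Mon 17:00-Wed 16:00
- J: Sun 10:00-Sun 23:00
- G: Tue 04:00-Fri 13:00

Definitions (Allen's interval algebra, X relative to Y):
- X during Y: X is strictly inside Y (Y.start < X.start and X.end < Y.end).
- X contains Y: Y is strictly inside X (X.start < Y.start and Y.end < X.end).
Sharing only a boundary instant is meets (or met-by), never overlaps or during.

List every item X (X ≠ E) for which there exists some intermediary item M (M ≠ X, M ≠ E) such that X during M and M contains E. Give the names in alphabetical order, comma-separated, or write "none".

Target E = [Fri 03:00, Sun 05:00].
Intermediaries M with M contains E: none.
Union: none.

none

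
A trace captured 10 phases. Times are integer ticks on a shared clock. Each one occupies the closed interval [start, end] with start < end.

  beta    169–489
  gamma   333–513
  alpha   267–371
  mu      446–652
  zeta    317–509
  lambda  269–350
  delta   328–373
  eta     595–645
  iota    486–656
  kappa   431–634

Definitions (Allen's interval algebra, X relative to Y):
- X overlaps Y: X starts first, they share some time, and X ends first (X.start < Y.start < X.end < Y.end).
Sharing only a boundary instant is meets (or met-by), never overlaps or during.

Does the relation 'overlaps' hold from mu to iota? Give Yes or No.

Yes

mu = [446, 652], iota = [486, 656].
Actual relation of mu to iota: overlaps.
Asked whether 'overlaps' holds → Yes.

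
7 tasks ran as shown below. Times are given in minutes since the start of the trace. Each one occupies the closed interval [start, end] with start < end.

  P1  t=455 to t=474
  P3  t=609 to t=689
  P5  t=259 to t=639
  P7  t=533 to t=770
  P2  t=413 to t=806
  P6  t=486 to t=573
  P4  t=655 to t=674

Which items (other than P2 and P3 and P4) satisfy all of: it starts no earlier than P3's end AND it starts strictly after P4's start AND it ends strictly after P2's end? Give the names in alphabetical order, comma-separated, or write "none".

Conditions: its start is no earlier than P3's end (X.start >= t=689) AND its start is strictly after P4's start (X.start > t=655) AND its end is strictly after P2's end (X.end > t=806).
P1: start t=455 >= t=689? ✗; start t=455 > t=655? ✗; end t=474 > t=806? ✗ → no.
P5: start t=259 >= t=689? ✗; start t=259 > t=655? ✗; end t=639 > t=806? ✗ → no.
P6: start t=486 >= t=689? ✗; start t=486 > t=655? ✗; end t=573 > t=806? ✗ → no.
P7: start t=533 >= t=689? ✗; start t=533 > t=655? ✗; end t=770 > t=806? ✗ → no.
Result: none.

none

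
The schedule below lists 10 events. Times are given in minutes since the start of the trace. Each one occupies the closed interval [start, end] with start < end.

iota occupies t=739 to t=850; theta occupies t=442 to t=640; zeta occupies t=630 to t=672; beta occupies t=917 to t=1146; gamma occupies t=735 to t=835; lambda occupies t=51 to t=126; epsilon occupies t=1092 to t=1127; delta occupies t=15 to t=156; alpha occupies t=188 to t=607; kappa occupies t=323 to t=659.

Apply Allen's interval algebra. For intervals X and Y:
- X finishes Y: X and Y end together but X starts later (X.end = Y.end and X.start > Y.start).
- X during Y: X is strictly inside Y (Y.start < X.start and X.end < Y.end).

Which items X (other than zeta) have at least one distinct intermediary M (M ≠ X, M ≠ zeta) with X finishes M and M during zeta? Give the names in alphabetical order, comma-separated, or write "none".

Target zeta = [t=630, t=672].
Intermediaries M with M during zeta: none.
Union: none.

none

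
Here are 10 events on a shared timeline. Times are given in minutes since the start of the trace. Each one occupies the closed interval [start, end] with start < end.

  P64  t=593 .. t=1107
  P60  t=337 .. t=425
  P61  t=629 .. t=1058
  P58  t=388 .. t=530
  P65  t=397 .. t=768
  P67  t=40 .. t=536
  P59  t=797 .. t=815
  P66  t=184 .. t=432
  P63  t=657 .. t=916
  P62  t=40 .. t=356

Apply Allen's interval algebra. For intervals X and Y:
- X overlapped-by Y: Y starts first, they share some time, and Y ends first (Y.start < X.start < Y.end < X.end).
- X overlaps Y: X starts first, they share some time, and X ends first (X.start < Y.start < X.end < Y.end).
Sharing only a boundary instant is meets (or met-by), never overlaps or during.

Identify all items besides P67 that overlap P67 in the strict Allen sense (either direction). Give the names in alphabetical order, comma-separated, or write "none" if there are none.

Target P67 = [t=40, t=536].
P58 [t=388, t=530] → during → no.
P59 [t=797, t=815] → after → no.
P60 [t=337, t=425] → during → no.
P61 [t=629, t=1058] → after → no.
P62 [t=40, t=356] → starts → no.
P63 [t=657, t=916] → after → no.
P64 [t=593, t=1107] → after → no.
P65 [t=397, t=768] → overlapped-by → yes.
P66 [t=184, t=432] → during → no.
Result: P65.

P65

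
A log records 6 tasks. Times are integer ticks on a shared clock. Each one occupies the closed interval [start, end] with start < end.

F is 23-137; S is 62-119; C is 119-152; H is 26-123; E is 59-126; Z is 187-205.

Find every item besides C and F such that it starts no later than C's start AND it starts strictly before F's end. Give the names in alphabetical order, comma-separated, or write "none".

Conditions: its start is no later than C's start (X.start <= 119) AND its start is strictly before F's end (X.start < 137).
E: start 59 <= 119? ✓; start 59 < 137? ✓ → yes.
H: start 26 <= 119? ✓; start 26 < 137? ✓ → yes.
S: start 62 <= 119? ✓; start 62 < 137? ✓ → yes.
Z: start 187 <= 119? ✗; start 187 < 137? ✗ → no.
Result: E, H, S.

E, H, S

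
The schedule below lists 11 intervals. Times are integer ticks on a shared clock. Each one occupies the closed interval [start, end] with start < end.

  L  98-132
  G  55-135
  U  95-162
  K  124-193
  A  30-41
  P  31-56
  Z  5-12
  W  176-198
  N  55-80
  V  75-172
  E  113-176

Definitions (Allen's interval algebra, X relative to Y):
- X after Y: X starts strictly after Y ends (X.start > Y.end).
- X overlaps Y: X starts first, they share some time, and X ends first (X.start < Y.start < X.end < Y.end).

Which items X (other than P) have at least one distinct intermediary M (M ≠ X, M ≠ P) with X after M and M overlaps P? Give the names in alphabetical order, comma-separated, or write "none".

Target P = [31, 56].
Intermediaries M with M overlaps P: A.
Via A — items with X after A: E, G, K, L, N, U, V, W.
Union: E, G, K, L, N, U, V, W.

E, G, K, L, N, U, V, W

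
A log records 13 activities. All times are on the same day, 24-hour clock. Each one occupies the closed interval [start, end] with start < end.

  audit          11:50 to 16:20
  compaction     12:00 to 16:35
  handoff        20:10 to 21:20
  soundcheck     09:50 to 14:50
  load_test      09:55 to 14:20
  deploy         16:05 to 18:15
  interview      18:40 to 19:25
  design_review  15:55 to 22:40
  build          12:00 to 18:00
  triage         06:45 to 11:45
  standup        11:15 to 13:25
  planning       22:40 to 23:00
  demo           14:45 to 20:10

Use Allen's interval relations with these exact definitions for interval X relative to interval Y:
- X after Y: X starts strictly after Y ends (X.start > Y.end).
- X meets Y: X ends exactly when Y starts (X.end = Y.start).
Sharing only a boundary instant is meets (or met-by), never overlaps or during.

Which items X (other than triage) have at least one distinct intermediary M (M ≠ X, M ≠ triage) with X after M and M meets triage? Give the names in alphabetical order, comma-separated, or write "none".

Target triage = [06:45, 11:45].
Intermediaries M with M meets triage: none.
Union: none.

none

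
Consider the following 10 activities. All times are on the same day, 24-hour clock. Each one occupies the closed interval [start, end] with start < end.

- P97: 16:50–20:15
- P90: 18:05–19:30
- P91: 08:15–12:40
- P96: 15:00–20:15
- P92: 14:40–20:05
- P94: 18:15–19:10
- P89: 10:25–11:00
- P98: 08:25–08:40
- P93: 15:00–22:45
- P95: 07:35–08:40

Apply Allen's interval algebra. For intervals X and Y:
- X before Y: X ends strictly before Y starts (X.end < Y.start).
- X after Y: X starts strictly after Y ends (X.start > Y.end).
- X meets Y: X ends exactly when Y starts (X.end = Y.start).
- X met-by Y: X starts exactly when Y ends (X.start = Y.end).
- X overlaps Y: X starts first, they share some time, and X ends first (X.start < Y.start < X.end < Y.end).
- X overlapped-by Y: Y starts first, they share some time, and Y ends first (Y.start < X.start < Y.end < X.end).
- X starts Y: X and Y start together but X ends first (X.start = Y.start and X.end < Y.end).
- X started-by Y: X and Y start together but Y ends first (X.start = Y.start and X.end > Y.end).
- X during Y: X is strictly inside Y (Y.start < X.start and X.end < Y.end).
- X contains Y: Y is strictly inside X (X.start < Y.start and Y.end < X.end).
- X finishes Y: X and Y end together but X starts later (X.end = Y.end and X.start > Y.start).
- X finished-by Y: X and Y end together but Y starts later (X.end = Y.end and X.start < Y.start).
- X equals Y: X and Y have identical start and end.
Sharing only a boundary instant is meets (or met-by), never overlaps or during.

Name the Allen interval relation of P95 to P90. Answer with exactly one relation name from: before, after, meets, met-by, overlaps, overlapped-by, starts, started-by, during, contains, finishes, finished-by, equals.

P95 = [07:35, 08:40]; P90 = [18:05, 19:30].
Compare endpoints: P95.start < P90.start, P95.start < P90.end, P95.end < P90.start, P95.end < P90.end.
That pattern is 'before'.

before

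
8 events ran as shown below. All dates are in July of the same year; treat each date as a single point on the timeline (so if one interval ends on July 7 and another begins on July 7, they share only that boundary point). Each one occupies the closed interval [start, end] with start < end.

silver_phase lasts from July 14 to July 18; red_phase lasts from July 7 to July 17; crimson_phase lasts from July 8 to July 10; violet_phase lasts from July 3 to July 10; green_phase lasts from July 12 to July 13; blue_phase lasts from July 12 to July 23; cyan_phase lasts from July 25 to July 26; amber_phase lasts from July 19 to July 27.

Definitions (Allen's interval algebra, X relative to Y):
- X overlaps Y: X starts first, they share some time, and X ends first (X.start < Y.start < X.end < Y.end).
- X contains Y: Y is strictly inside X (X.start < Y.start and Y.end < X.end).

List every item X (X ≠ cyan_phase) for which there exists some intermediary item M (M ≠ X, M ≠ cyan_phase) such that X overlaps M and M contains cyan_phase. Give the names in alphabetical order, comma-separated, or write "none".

blue_phase

Target cyan_phase = [July 25, July 26].
Intermediaries M with M contains cyan_phase: amber_phase.
Via amber_phase — items with X overlaps amber_phase: blue_phase.
Union: blue_phase.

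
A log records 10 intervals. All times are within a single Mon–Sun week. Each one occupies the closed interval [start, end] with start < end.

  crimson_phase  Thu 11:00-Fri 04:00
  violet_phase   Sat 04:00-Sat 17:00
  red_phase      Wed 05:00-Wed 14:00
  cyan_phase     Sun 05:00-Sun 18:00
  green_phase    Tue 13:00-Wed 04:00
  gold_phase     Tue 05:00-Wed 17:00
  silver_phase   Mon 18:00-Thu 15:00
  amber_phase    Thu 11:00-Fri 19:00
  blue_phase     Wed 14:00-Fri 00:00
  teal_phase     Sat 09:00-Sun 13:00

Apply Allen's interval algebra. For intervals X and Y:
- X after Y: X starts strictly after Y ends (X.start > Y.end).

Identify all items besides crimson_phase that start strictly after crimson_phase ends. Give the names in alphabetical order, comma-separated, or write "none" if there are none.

cyan_phase, teal_phase, violet_phase

Target crimson_phase = [Thu 11:00, Fri 04:00].
amber_phase [Thu 11:00, Fri 19:00] → started-by → no.
blue_phase [Wed 14:00, Fri 00:00] → overlaps → no.
cyan_phase [Sun 05:00, Sun 18:00] → after → yes.
gold_phase [Tue 05:00, Wed 17:00] → before → no.
green_phase [Tue 13:00, Wed 04:00] → before → no.
red_phase [Wed 05:00, Wed 14:00] → before → no.
silver_phase [Mon 18:00, Thu 15:00] → overlaps → no.
teal_phase [Sat 09:00, Sun 13:00] → after → yes.
violet_phase [Sat 04:00, Sat 17:00] → after → yes.
Result: cyan_phase, teal_phase, violet_phase.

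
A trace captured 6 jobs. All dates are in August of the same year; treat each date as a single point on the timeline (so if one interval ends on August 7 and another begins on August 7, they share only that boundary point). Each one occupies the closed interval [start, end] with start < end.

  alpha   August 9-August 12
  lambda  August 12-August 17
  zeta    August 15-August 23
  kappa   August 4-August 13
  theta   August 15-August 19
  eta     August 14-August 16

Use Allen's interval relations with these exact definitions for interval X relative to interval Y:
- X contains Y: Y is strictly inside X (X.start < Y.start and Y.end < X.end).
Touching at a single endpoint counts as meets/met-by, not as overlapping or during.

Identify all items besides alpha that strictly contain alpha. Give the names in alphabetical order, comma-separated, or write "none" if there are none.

Target alpha = [August 9, August 12].
eta [August 14, August 16] → after → no.
kappa [August 4, August 13] → contains → yes.
lambda [August 12, August 17] → met-by → no.
theta [August 15, August 19] → after → no.
zeta [August 15, August 23] → after → no.
Result: kappa.

kappa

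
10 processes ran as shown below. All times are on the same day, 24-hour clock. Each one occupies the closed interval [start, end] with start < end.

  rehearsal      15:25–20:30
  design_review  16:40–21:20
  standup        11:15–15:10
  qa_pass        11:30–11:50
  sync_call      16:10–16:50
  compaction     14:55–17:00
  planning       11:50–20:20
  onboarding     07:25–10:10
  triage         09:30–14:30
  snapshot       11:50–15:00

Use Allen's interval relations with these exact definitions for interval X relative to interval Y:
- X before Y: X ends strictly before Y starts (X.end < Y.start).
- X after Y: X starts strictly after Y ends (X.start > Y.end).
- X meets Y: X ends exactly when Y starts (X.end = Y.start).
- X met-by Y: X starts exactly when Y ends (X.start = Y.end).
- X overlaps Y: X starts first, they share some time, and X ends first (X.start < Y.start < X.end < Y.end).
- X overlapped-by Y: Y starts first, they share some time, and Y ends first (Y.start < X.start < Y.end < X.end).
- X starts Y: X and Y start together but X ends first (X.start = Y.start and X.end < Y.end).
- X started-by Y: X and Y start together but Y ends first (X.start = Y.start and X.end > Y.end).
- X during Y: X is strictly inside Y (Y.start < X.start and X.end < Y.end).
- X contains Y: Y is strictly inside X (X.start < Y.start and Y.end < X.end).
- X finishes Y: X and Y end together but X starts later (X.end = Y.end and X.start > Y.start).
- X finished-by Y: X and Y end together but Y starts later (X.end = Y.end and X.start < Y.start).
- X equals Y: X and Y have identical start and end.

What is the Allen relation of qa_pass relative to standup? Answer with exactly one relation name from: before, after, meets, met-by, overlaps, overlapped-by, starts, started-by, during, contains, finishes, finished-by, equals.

during

qa_pass = [11:30, 11:50]; standup = [11:15, 15:10].
Compare endpoints: qa_pass.start > standup.start, qa_pass.start < standup.end, qa_pass.end > standup.start, qa_pass.end < standup.end.
That pattern is 'during'.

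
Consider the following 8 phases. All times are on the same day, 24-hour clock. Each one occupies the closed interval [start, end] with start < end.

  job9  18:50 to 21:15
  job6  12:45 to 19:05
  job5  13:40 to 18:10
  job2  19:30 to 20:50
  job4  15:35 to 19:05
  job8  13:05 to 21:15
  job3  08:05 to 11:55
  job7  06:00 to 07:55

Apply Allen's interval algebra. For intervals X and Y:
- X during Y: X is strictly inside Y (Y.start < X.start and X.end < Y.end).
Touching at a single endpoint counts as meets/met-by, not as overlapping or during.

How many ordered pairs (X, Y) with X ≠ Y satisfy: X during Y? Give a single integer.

Checking all 56 ordered pairs for relation 'during'; matching pairs in alphabetical order:
(job2, job8): job2 during job8 ✓
(job2, job9): job2 during job9 ✓
(job4, job8): job4 during job8 ✓
(job5, job6): job5 during job6 ✓
(job5, job8): job5 during job8 ✓
Count: 5.

5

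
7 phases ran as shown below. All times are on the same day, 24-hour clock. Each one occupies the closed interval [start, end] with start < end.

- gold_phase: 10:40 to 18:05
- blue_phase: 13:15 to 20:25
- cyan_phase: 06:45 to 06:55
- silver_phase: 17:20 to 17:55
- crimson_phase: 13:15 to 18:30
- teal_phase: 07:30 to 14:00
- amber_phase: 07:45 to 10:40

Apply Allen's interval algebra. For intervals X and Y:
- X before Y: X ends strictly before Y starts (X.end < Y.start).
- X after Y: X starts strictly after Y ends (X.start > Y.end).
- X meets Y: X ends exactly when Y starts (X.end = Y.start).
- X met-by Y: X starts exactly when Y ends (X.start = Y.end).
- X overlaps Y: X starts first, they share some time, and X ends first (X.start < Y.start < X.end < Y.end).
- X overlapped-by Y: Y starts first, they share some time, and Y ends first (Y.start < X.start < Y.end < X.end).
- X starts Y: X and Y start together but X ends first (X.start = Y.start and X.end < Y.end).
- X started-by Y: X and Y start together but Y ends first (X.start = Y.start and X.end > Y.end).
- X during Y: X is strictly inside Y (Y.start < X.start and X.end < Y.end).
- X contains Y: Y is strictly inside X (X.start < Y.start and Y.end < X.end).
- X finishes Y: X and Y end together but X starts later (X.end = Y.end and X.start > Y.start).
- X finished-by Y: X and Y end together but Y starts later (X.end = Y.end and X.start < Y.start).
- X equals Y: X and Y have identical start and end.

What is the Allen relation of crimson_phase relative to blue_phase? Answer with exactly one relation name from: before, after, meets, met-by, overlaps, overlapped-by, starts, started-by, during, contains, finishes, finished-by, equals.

starts

crimson_phase = [13:15, 18:30]; blue_phase = [13:15, 20:25].
Compare endpoints: crimson_phase.start = blue_phase.start, crimson_phase.start < blue_phase.end, crimson_phase.end > blue_phase.start, crimson_phase.end < blue_phase.end.
That pattern is 'starts'.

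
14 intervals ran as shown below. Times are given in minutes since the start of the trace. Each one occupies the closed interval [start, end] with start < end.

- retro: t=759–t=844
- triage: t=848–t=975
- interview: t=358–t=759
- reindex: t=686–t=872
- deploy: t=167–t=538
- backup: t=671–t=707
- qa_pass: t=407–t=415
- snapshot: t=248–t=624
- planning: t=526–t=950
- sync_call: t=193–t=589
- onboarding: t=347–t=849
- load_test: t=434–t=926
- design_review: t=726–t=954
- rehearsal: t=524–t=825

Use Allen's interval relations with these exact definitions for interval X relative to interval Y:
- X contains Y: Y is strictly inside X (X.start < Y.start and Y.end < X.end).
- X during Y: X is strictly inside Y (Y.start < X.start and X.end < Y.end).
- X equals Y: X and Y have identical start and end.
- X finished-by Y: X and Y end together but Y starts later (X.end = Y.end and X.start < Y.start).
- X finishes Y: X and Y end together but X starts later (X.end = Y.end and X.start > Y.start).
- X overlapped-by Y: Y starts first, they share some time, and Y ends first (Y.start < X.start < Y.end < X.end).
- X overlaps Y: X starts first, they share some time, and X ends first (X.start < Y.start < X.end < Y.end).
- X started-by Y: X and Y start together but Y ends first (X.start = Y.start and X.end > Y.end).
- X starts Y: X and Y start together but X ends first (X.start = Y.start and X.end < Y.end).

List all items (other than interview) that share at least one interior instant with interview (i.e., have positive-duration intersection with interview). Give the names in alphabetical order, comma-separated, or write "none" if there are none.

Target interview = [t=358, t=759].
backup [t=671, t=707] → during → yes.
deploy [t=167, t=538] → overlaps → yes.
design_review [t=726, t=954] → overlapped-by → yes.
load_test [t=434, t=926] → overlapped-by → yes.
onboarding [t=347, t=849] → contains → yes.
planning [t=526, t=950] → overlapped-by → yes.
qa_pass [t=407, t=415] → during → yes.
rehearsal [t=524, t=825] → overlapped-by → yes.
reindex [t=686, t=872] → overlapped-by → yes.
retro [t=759, t=844] → met-by → no.
snapshot [t=248, t=624] → overlaps → yes.
sync_call [t=193, t=589] → overlaps → yes.
triage [t=848, t=975] → after → no.
Result: backup, deploy, design_review, load_test, onboarding, planning, qa_pass, rehearsal, reindex, snapshot, sync_call.

backup, deploy, design_review, load_test, onboarding, planning, qa_pass, rehearsal, reindex, snapshot, sync_call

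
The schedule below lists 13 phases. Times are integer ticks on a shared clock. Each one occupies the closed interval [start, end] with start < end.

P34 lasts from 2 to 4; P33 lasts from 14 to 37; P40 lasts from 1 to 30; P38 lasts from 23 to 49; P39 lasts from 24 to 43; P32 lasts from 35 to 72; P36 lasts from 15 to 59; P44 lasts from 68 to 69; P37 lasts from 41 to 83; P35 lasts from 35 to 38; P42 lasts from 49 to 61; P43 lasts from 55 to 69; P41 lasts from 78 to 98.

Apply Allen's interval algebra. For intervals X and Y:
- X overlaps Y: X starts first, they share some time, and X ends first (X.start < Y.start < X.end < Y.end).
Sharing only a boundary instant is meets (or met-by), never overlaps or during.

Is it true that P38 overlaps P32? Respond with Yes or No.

Yes

P38 = [23, 49], P32 = [35, 72].
Actual relation of P38 to P32: overlaps.
Asked whether 'overlaps' holds → Yes.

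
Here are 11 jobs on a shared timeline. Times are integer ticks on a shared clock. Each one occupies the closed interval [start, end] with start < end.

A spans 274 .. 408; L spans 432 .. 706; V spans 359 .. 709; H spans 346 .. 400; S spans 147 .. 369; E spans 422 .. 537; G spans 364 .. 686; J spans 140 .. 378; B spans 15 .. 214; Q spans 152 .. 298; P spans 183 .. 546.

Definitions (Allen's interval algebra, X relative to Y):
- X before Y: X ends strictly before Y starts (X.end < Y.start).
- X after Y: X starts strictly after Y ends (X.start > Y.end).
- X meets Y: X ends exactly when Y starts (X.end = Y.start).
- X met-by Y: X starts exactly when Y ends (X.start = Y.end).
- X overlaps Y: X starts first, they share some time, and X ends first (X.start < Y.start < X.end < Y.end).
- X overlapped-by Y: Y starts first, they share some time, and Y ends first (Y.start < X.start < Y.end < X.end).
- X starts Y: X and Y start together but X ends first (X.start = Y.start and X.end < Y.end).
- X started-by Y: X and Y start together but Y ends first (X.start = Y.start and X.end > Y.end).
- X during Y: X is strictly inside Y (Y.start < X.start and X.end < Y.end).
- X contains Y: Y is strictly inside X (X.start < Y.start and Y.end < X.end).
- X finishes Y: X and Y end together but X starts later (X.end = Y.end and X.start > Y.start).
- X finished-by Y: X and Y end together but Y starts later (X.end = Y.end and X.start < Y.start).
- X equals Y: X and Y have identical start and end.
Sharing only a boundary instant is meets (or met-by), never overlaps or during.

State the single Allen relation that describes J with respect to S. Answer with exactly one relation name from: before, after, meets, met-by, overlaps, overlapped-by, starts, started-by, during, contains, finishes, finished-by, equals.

J = [140, 378]; S = [147, 369].
Compare endpoints: J.start < S.start, J.start < S.end, J.end > S.start, J.end > S.end.
That pattern is 'contains'.

contains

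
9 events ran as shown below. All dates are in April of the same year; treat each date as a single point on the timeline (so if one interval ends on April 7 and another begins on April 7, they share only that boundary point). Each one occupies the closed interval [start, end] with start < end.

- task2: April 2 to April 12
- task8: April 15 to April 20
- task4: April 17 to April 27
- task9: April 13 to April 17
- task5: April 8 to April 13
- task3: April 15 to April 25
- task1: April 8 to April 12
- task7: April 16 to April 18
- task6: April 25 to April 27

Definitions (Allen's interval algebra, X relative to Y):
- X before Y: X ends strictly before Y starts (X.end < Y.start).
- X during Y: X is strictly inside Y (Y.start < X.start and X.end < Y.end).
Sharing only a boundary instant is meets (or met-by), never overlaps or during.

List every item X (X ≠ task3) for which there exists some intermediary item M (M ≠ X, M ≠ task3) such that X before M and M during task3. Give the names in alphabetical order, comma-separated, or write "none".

task1, task2, task5

Target task3 = [April 15, April 25].
Intermediaries M with M during task3: task7.
Via task7 — items with X before task7: task1, task2, task5.
Union: task1, task2, task5.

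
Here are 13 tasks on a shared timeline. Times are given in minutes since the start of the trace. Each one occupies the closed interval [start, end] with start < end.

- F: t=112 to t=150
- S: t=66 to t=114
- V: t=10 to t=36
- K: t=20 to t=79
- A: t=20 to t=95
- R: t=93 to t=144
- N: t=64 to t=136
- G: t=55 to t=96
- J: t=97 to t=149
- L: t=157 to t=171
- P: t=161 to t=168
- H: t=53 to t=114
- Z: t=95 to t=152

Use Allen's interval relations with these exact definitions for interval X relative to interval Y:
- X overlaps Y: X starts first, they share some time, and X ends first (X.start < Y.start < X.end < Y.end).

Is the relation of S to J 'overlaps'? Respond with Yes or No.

S = [t=66, t=114], J = [t=97, t=149].
Actual relation of S to J: overlaps.
Asked whether 'overlaps' holds → Yes.

Yes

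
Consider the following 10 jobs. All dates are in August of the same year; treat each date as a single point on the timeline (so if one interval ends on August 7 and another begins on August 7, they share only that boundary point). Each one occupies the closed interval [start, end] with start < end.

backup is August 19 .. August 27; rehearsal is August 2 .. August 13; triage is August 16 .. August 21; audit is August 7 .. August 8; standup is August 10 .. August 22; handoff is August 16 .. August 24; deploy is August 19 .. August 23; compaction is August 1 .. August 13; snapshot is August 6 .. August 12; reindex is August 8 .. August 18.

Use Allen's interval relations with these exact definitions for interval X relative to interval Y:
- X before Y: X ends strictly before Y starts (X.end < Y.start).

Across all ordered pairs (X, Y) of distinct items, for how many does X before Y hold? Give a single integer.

19

Checking all 90 ordered pairs for relation 'before'; matching pairs in alphabetical order:
(audit, backup): audit before backup ✓
(audit, deploy): audit before deploy ✓
(audit, handoff): audit before handoff ✓
(audit, standup): audit before standup ✓
(audit, triage): audit before triage ✓
(compaction, backup): compaction before backup ✓
(compaction, deploy): compaction before deploy ✓
(compaction, handoff): compaction before handoff ✓
(compaction, triage): compaction before triage ✓
(rehearsal, backup): rehearsal before backup ✓
(rehearsal, deploy): rehearsal before deploy ✓
(rehearsal, handoff): rehearsal before handoff ✓
(rehearsal, triage): rehearsal before triage ✓
(reindex, backup): reindex before backup ✓
(reindex, deploy): reindex before deploy ✓
(snapshot, backup): snapshot before backup ✓
(snapshot, deploy): snapshot before deploy ✓
(snapshot, handoff): snapshot before handoff ✓
(snapshot, triage): snapshot before triage ✓
Count: 19.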